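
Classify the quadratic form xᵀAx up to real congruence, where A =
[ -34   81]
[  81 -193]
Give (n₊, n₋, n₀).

step 0: pivot -34 → sign −
step 1: pivot -1/34 → sign −
signature = (0, 2, 0)

Answer: (0, 2, 0)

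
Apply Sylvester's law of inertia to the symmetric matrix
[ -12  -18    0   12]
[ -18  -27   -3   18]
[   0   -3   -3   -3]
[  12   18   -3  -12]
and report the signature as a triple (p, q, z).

Answer: (1, 2, 1)

Derivation:
step 0: pivot -12 → sign −
step 1: pivot -3 → sign −
step 2: pivot 3 → sign +
step 3: row/col 3 already zero → sign 0
signature = (1, 2, 1)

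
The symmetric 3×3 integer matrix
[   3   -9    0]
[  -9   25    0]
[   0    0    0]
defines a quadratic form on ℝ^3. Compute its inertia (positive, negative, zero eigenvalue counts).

Answer: (1, 1, 1)

Derivation:
step 0: pivot 3 → sign +
step 1: pivot -2 → sign −
step 2: row/col 2 already zero → sign 0
signature = (1, 1, 1)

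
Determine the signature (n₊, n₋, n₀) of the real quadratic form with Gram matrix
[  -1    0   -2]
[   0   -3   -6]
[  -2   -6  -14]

Answer: (1, 2, 0)

Derivation:
step 0: pivot -1 → sign −
step 1: pivot -3 → sign −
step 2: pivot 2 → sign +
signature = (1, 2, 0)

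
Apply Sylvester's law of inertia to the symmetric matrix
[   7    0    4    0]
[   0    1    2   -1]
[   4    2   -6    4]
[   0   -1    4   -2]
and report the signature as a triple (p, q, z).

step 0: pivot 7 → sign +
step 1: pivot 1 → sign +
step 2: pivot -86/7 → sign −
step 3: pivot -3/43 → sign −
signature = (2, 2, 0)

Answer: (2, 2, 0)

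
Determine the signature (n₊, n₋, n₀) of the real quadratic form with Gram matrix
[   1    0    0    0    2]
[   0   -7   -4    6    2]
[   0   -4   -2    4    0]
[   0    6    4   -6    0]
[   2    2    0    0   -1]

step 0: pivot 1 → sign +
step 1: pivot -7 → sign −
step 2: pivot 2/7 → sign +
step 3: pivot -2 → sign −
step 4: pivot -1 → sign −
signature = (2, 3, 0)

Answer: (2, 3, 0)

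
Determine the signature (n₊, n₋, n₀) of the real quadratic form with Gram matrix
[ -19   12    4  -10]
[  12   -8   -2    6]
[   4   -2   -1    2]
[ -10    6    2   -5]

Answer: (1, 2, 1)

Derivation:
step 0: pivot -19 → sign −
step 1: pivot -8/19 → sign −
step 2: pivot 1/2 → sign +
step 3: row/col 3 already zero → sign 0
signature = (1, 2, 1)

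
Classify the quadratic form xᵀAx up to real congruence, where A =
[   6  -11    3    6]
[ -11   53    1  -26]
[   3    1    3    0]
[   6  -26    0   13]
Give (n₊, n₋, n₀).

step 0: pivot 6 → sign +
step 1: pivot 197/6 → sign +
step 2: pivot 42/197 → sign +
step 3: pivot 1/7 → sign +
signature = (4, 0, 0)

Answer: (4, 0, 0)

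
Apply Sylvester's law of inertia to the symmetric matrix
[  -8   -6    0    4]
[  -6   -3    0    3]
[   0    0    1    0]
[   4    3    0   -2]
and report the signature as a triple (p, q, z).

step 0: pivot -8 → sign −
step 1: pivot 3/2 → sign +
step 2: pivot 1 → sign +
step 3: row/col 3 already zero → sign 0
signature = (2, 1, 1)

Answer: (2, 1, 1)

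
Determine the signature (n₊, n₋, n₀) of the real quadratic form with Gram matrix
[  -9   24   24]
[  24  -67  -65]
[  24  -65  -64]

Answer: (1, 2, 0)

Derivation:
step 0: pivot -9 → sign −
step 1: pivot -3 → sign −
step 2: pivot 1/3 → sign +
signature = (1, 2, 0)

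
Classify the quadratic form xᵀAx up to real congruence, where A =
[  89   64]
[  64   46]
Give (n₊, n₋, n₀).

step 0: pivot 89 → sign +
step 1: pivot -2/89 → sign −
signature = (1, 1, 0)

Answer: (1, 1, 0)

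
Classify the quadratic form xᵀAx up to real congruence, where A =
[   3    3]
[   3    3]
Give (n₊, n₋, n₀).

step 0: pivot 3 → sign +
step 1: row/col 1 already zero → sign 0
signature = (1, 0, 1)

Answer: (1, 0, 1)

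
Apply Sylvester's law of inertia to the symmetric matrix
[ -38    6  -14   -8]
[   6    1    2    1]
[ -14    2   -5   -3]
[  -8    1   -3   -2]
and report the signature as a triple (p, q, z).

step 0: pivot -38 → sign −
step 1: pivot 37/19 → sign +
step 2: pivot 5/37 → sign +
step 3: pivot -2/5 → sign −
signature = (2, 2, 0)

Answer: (2, 2, 0)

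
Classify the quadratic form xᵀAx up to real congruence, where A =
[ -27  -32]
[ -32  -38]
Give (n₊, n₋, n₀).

Answer: (0, 2, 0)

Derivation:
step 0: pivot -27 → sign −
step 1: pivot -2/27 → sign −
signature = (0, 2, 0)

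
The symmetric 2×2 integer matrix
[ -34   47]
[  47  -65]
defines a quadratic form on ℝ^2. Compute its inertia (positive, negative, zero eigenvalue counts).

step 0: pivot -34 → sign −
step 1: pivot -1/34 → sign −
signature = (0, 2, 0)

Answer: (0, 2, 0)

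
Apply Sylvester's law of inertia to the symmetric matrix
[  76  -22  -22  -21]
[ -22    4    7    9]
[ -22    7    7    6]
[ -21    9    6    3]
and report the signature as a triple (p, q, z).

Answer: (3, 1, 0)

Derivation:
step 0: pivot 76 → sign +
step 1: pivot -45/19 → sign −
step 2: pivot 4/5 → sign +
step 3: pivot 3/16 → sign +
signature = (3, 1, 0)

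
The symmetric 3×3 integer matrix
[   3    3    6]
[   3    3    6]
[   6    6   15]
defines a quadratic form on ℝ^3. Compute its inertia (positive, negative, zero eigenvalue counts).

Answer: (2, 0, 1)

Derivation:
step 0: pivot 3 → sign +
step 1: pivot 3 → sign +
step 2: row/col 2 already zero → sign 0
signature = (2, 0, 1)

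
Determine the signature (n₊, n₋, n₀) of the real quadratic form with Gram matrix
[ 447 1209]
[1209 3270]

step 0: pivot 447 → sign +
step 1: pivot 3/149 → sign +
signature = (2, 0, 0)

Answer: (2, 0, 0)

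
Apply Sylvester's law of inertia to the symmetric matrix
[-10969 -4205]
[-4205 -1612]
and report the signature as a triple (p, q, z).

step 0: pivot -10969 → sign −
step 1: pivot -3/10969 → sign −
signature = (0, 2, 0)

Answer: (0, 2, 0)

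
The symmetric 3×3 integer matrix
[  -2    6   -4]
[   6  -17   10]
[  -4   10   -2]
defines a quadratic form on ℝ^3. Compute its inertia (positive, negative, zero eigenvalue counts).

step 0: pivot -2 → sign −
step 1: pivot 1 → sign +
step 2: pivot 2 → sign +
signature = (2, 1, 0)

Answer: (2, 1, 0)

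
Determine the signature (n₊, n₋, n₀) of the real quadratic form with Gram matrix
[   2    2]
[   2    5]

step 0: pivot 2 → sign +
step 1: pivot 3 → sign +
signature = (2, 0, 0)

Answer: (2, 0, 0)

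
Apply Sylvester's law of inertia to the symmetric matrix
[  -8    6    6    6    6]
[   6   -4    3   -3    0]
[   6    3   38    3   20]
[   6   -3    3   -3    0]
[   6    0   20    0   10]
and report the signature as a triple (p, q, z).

Answer: (3, 2, 0)

Derivation:
step 0: pivot -8 → sign −
step 1: pivot 1/2 → sign +
step 2: pivot -70 → sign −
step 3: pivot 3/14 → sign +
step 4: pivot 1/5 → sign +
signature = (3, 2, 0)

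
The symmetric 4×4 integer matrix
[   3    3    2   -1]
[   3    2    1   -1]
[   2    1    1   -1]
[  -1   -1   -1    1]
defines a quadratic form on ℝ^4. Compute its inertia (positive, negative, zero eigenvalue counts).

step 0: pivot 3 → sign +
step 1: pivot -1 → sign −
step 2: pivot 2/3 → sign +
step 3: pivot 1/2 → sign +
signature = (3, 1, 0)

Answer: (3, 1, 0)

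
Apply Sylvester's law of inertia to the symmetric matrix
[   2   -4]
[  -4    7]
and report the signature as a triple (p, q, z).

step 0: pivot 2 → sign +
step 1: pivot -1 → sign −
signature = (1, 1, 0)

Answer: (1, 1, 0)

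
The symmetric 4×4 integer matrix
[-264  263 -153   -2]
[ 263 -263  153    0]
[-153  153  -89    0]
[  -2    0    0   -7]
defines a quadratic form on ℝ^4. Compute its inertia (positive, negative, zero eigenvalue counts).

step 0: pivot -264 → sign −
step 1: pivot -263/264 → sign −
step 2: pivot 2/263 → sign +
step 3: pivot -3 → sign −
signature = (1, 3, 0)

Answer: (1, 3, 0)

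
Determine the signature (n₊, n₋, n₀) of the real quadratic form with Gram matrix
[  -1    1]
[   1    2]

Answer: (1, 1, 0)

Derivation:
step 0: pivot -1 → sign −
step 1: pivot 3 → sign +
signature = (1, 1, 0)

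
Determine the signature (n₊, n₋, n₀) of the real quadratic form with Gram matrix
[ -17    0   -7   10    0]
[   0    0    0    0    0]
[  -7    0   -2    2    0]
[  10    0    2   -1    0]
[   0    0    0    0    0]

Answer: (1, 2, 2)

Derivation:
step 0: pivot -17 → sign −
step 1: pivot 15/17 → sign +
step 2: pivot -1/5 → sign −
step 3: row/col 3 already zero → sign 0
step 4: row/col 4 already zero → sign 0
signature = (1, 2, 2)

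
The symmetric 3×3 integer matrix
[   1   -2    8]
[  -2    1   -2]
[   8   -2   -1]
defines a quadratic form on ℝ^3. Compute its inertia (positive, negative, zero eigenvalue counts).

Answer: (2, 1, 0)

Derivation:
step 0: pivot 1 → sign +
step 1: pivot -3 → sign −
step 2: pivot 1/3 → sign +
signature = (2, 1, 0)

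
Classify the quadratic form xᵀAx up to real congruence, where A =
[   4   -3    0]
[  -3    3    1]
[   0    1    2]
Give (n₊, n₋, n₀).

step 0: pivot 4 → sign +
step 1: pivot 3/4 → sign +
step 2: pivot 2/3 → sign +
signature = (3, 0, 0)

Answer: (3, 0, 0)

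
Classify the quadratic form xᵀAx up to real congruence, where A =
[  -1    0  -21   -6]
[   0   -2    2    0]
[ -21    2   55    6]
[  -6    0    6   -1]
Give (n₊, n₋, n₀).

Answer: (2, 2, 0)

Derivation:
step 0: pivot -1 → sign −
step 1: pivot -2 → sign −
step 2: pivot 498 → sign +
step 3: pivot 1/83 → sign +
signature = (2, 2, 0)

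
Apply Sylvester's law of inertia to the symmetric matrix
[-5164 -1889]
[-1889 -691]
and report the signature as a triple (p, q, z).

step 0: pivot -5164 → sign −
step 1: pivot -3/5164 → sign −
signature = (0, 2, 0)

Answer: (0, 2, 0)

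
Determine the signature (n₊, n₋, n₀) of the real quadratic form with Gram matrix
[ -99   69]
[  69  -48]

step 0: pivot -99 → sign −
step 1: pivot 1/11 → sign +
signature = (1, 1, 0)

Answer: (1, 1, 0)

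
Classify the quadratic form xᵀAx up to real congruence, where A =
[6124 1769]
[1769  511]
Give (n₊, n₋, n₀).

step 0: pivot 6124 → sign +
step 1: pivot 3/6124 → sign +
signature = (2, 0, 0)

Answer: (2, 0, 0)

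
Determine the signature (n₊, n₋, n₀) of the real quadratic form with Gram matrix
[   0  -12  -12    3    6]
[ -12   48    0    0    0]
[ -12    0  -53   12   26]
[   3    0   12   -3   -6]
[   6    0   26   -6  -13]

step 0: pivot 48 → sign +
step 1: pivot -3 → sign −
step 2: pivot -5 → sign −
step 3: pivot -1/5 → sign −
step 4: row/col 4 already zero → sign 0
signature = (1, 3, 1)

Answer: (1, 3, 1)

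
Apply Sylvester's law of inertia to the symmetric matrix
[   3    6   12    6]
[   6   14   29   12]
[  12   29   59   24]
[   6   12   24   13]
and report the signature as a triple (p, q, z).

step 0: pivot 3 → sign +
step 1: pivot 2 → sign +
step 2: pivot -3/2 → sign −
step 3: pivot 1 → sign +
signature = (3, 1, 0)

Answer: (3, 1, 0)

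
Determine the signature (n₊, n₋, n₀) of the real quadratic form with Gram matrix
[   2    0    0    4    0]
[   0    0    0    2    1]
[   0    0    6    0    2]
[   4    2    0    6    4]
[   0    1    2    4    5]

Answer: (3, 2, 0)

Derivation:
step 0: pivot 2 → sign +
step 1: pivot 6 → sign +
step 2: pivot -2 → sign −
step 3: pivot 2 → sign +
step 4: pivot -1/6 → sign −
signature = (3, 2, 0)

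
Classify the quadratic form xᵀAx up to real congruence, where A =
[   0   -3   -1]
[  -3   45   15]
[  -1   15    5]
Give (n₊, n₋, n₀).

Answer: (1, 1, 1)

Derivation:
step 0: pivot 45 → sign +
step 1: pivot -1/5 → sign −
step 2: row/col 2 already zero → sign 0
signature = (1, 1, 1)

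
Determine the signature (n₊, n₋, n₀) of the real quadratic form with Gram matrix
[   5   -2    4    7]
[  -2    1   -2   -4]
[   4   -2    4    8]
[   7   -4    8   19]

step 0: pivot 5 → sign +
step 1: pivot 1/5 → sign +
step 2: pivot 2 → sign +
step 3: row/col 3 already zero → sign 0
signature = (3, 0, 1)

Answer: (3, 0, 1)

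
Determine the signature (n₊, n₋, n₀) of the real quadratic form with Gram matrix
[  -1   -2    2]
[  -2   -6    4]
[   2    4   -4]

Answer: (0, 2, 1)

Derivation:
step 0: pivot -1 → sign −
step 1: pivot -2 → sign −
step 2: row/col 2 already zero → sign 0
signature = (0, 2, 1)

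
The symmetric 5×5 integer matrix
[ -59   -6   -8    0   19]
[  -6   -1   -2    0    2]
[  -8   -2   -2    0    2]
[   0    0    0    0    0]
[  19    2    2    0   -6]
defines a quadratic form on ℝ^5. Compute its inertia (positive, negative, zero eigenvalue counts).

step 0: pivot -59 → sign −
step 1: pivot -23/59 → sign −
step 2: pivot 62/23 → sign +
step 3: pivot -3/31 → sign −
step 4: row/col 4 already zero → sign 0
signature = (1, 3, 1)

Answer: (1, 3, 1)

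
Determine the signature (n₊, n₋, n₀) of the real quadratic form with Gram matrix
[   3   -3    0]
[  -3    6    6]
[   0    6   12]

step 0: pivot 3 → sign +
step 1: pivot 3 → sign +
step 2: row/col 2 already zero → sign 0
signature = (2, 0, 1)

Answer: (2, 0, 1)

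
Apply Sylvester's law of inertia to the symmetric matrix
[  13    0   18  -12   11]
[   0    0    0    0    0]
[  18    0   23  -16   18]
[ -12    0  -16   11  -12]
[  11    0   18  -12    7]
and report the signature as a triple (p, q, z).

step 0: pivot 13 → sign +
step 1: pivot -25/13 → sign −
step 2: pivot 3/25 → sign +
step 3: pivot -6 → sign −
step 4: row/col 4 already zero → sign 0
signature = (2, 2, 1)

Answer: (2, 2, 1)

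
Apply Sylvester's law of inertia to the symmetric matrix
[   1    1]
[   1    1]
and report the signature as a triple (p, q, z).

step 0: pivot 1 → sign +
step 1: row/col 1 already zero → sign 0
signature = (1, 0, 1)

Answer: (1, 0, 1)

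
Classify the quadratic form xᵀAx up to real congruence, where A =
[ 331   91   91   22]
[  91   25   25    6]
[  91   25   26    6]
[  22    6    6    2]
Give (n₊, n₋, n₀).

Answer: (3, 1, 0)

Derivation:
step 0: pivot 331 → sign +
step 1: pivot -6/331 → sign −
step 2: pivot 1 → sign +
step 3: pivot 2/3 → sign +
signature = (3, 1, 0)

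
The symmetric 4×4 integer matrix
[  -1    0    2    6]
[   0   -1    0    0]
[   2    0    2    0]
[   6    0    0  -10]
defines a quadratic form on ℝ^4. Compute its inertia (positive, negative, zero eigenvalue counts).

Answer: (2, 2, 0)

Derivation:
step 0: pivot -1 → sign −
step 1: pivot -1 → sign −
step 2: pivot 6 → sign +
step 3: pivot 2 → sign +
signature = (2, 2, 0)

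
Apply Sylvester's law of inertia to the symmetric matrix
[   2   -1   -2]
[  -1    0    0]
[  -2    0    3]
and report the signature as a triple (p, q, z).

step 0: pivot 2 → sign +
step 1: pivot -1/2 → sign −
step 2: pivot 3 → sign +
signature = (2, 1, 0)

Answer: (2, 1, 0)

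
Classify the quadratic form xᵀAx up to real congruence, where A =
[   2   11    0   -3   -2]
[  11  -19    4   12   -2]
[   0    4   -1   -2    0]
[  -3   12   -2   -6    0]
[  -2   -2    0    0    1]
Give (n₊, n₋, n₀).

step 0: pivot 2 → sign +
step 1: pivot -159/2 → sign −
step 2: pivot -127/159 → sign −
step 3: pivot 15/127 → sign +
step 4: pivot 1/5 → sign +
signature = (3, 2, 0)

Answer: (3, 2, 0)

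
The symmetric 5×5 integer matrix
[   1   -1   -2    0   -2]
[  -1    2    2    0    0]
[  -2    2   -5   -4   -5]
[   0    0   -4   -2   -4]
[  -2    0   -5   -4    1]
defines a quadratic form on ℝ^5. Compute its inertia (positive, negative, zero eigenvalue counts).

Answer: (3, 2, 0)

Derivation:
step 0: pivot 1 → sign +
step 1: pivot 1 → sign +
step 2: pivot -9 → sign −
step 3: pivot -2/9 → sign −
step 4: pivot 2 → sign +
signature = (3, 2, 0)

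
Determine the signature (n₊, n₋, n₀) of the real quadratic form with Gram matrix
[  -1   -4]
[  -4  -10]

step 0: pivot -1 → sign −
step 1: pivot 6 → sign +
signature = (1, 1, 0)

Answer: (1, 1, 0)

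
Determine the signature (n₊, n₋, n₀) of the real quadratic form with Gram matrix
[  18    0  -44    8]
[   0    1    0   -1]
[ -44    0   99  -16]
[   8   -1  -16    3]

step 0: pivot 18 → sign +
step 1: pivot 1 → sign +
step 2: pivot -77/9 → sign −
step 3: pivot -6/77 → sign −
signature = (2, 2, 0)

Answer: (2, 2, 0)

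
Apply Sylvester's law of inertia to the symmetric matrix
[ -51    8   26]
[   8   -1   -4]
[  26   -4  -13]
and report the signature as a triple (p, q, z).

step 0: pivot -51 → sign −
step 1: pivot 13/51 → sign +
step 2: pivot 3/13 → sign +
signature = (2, 1, 0)

Answer: (2, 1, 0)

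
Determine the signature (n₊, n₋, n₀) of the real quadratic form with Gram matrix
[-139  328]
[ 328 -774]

Answer: (0, 2, 0)

Derivation:
step 0: pivot -139 → sign −
step 1: pivot -2/139 → sign −
signature = (0, 2, 0)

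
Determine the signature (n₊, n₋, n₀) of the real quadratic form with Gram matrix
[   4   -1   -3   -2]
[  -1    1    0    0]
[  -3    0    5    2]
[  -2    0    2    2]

Answer: (4, 0, 0)

Derivation:
step 0: pivot 4 → sign +
step 1: pivot 3/4 → sign +
step 2: pivot 2 → sign +
step 3: pivot 2/3 → sign +
signature = (4, 0, 0)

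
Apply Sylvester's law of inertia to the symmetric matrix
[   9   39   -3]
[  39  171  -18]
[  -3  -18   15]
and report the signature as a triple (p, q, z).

Answer: (3, 0, 0)

Derivation:
step 0: pivot 9 → sign +
step 1: pivot 2 → sign +
step 2: pivot 3/2 → sign +
signature = (3, 0, 0)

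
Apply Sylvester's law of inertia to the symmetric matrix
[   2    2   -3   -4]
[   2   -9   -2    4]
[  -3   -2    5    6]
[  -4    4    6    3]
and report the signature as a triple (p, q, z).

step 0: pivot 2 → sign +
step 1: pivot -11 → sign −
step 2: pivot 13/22 → sign +
step 3: pivot -1/13 → sign −
signature = (2, 2, 0)

Answer: (2, 2, 0)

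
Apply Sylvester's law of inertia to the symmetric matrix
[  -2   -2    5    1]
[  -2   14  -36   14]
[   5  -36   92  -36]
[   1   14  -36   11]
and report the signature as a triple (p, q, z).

Answer: (2, 2, 0)

Derivation:
step 0: pivot -2 → sign −
step 1: pivot 16 → sign +
step 2: pivot -9/16 → sign −
step 3: pivot 1 → sign +
signature = (2, 2, 0)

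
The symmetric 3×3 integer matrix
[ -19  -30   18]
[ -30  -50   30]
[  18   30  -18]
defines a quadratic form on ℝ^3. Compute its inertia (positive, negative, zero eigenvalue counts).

Answer: (0, 2, 1)

Derivation:
step 0: pivot -19 → sign −
step 1: pivot -50/19 → sign −
step 2: row/col 2 already zero → sign 0
signature = (0, 2, 1)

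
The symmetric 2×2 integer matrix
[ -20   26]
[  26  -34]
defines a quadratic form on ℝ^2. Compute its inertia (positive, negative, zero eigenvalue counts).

Answer: (0, 2, 0)

Derivation:
step 0: pivot -20 → sign −
step 1: pivot -1/5 → sign −
signature = (0, 2, 0)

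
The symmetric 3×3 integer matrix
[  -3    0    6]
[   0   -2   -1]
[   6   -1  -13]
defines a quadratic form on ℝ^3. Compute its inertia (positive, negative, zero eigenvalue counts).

Answer: (0, 3, 0)

Derivation:
step 0: pivot -3 → sign −
step 1: pivot -2 → sign −
step 2: pivot -1/2 → sign −
signature = (0, 3, 0)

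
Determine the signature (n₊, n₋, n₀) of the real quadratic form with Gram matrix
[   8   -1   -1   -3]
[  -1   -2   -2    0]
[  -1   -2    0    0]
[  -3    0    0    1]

step 0: pivot 8 → sign +
step 1: pivot -17/8 → sign −
step 2: pivot 2 → sign +
step 3: pivot -1/17 → sign −
signature = (2, 2, 0)

Answer: (2, 2, 0)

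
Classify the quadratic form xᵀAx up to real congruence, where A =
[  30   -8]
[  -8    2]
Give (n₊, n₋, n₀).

Answer: (1, 1, 0)

Derivation:
step 0: pivot 30 → sign +
step 1: pivot -2/15 → sign −
signature = (1, 1, 0)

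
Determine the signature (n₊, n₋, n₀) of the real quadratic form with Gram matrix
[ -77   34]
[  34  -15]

Answer: (1, 1, 0)

Derivation:
step 0: pivot -77 → sign −
step 1: pivot 1/77 → sign +
signature = (1, 1, 0)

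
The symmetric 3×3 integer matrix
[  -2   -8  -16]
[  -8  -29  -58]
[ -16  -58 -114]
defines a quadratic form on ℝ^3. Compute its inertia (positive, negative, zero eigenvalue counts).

step 0: pivot -2 → sign −
step 1: pivot 3 → sign +
step 2: pivot 2 → sign +
signature = (2, 1, 0)

Answer: (2, 1, 0)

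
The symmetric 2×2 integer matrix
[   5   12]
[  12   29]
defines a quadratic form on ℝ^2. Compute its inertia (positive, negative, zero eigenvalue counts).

step 0: pivot 5 → sign +
step 1: pivot 1/5 → sign +
signature = (2, 0, 0)

Answer: (2, 0, 0)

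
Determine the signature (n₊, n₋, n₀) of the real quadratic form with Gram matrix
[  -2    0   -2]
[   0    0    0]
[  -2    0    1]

Answer: (1, 1, 1)

Derivation:
step 0: pivot -2 → sign −
step 1: pivot 3 → sign +
step 2: row/col 2 already zero → sign 0
signature = (1, 1, 1)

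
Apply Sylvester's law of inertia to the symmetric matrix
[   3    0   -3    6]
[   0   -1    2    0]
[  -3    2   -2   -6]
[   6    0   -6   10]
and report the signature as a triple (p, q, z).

step 0: pivot 3 → sign +
step 1: pivot -1 → sign −
step 2: pivot -1 → sign −
step 3: pivot -2 → sign −
signature = (1, 3, 0)

Answer: (1, 3, 0)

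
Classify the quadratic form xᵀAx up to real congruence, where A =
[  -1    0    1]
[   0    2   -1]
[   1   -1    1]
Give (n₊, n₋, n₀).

step 0: pivot -1 → sign −
step 1: pivot 2 → sign +
step 2: pivot 3/2 → sign +
signature = (2, 1, 0)

Answer: (2, 1, 0)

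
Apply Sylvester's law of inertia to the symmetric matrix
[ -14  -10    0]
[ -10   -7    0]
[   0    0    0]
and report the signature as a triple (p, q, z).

Answer: (1, 1, 1)

Derivation:
step 0: pivot -14 → sign −
step 1: pivot 1/7 → sign +
step 2: row/col 2 already zero → sign 0
signature = (1, 1, 1)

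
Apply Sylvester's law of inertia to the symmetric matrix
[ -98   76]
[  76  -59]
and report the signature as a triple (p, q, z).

Answer: (0, 2, 0)

Derivation:
step 0: pivot -98 → sign −
step 1: pivot -3/49 → sign −
signature = (0, 2, 0)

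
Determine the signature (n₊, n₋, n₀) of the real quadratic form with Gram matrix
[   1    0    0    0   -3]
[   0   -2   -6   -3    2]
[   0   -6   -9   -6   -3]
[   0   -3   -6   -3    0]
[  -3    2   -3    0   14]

Answer: (3, 2, 0)

Derivation:
step 0: pivot 1 → sign +
step 1: pivot -2 → sign −
step 2: pivot 9 → sign +
step 3: pivot 1/2 → sign +
step 4: pivot -2 → sign −
signature = (3, 2, 0)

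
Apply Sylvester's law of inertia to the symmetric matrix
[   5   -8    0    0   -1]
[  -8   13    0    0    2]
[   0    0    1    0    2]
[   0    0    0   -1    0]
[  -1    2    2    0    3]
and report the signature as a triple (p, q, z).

step 0: pivot 5 → sign +
step 1: pivot 1/5 → sign +
step 2: pivot 1 → sign +
step 3: pivot -1 → sign −
step 4: pivot -2 → sign −
signature = (3, 2, 0)

Answer: (3, 2, 0)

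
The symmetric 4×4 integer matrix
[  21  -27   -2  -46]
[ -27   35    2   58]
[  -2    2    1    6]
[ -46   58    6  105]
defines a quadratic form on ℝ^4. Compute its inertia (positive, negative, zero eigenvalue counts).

step 0: pivot 21 → sign +
step 1: pivot 2/7 → sign +
step 2: pivot -1/3 → sign −
step 3: pivot 1 → sign +
signature = (3, 1, 0)

Answer: (3, 1, 0)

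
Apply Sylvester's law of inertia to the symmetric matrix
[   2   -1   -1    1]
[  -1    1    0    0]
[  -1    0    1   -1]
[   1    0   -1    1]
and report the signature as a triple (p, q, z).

Answer: (2, 0, 2)

Derivation:
step 0: pivot 2 → sign +
step 1: pivot 1/2 → sign +
step 2: row/col 2 already zero → sign 0
step 3: row/col 3 already zero → sign 0
signature = (2, 0, 2)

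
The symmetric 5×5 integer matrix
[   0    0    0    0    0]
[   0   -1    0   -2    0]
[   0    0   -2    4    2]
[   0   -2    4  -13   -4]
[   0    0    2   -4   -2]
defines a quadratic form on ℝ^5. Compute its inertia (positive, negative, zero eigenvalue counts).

Answer: (0, 3, 2)

Derivation:
step 0: pivot -1 → sign −
step 1: pivot -2 → sign −
step 2: pivot -1 → sign −
step 3: row/col 3 already zero → sign 0
step 4: row/col 4 already zero → sign 0
signature = (0, 3, 2)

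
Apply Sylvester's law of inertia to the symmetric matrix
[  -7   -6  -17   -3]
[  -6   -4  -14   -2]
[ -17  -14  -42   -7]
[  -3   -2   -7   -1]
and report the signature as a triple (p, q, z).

step 0: pivot -7 → sign −
step 1: pivot 8/7 → sign +
step 2: pivot -1 → sign −
step 3: row/col 3 already zero → sign 0
signature = (1, 2, 1)

Answer: (1, 2, 1)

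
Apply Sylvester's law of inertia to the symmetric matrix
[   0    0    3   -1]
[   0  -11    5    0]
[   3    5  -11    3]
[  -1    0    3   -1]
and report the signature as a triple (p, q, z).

step 0: pivot -11 → sign −
step 1: pivot -96/11 → sign −
step 2: pivot 33/32 → sign +
step 3: pivot 1/33 → sign +
signature = (2, 2, 0)

Answer: (2, 2, 0)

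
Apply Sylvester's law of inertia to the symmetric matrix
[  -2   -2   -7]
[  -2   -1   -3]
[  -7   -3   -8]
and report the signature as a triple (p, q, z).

step 0: pivot -2 → sign −
step 1: pivot 1 → sign +
step 2: pivot 1/2 → sign +
signature = (2, 1, 0)

Answer: (2, 1, 0)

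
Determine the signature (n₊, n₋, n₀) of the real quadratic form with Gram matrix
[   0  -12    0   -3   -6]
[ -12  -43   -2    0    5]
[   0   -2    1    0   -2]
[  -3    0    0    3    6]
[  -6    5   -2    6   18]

step 0: pivot -43 → sign −
step 1: pivot 144/43 → sign +
step 2: pivot 1 → sign +
step 3: pivot 1/16 → sign +
step 4: pivot 1 → sign +
signature = (4, 1, 0)

Answer: (4, 1, 0)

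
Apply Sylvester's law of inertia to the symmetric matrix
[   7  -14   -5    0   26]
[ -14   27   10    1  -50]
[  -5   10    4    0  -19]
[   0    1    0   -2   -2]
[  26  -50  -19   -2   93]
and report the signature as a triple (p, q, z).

Answer: (2, 2, 1)

Derivation:
step 0: pivot 7 → sign +
step 1: pivot -1 → sign −
step 2: pivot 3/7 → sign +
step 3: pivot -1 → sign −
step 4: row/col 4 already zero → sign 0
signature = (2, 2, 1)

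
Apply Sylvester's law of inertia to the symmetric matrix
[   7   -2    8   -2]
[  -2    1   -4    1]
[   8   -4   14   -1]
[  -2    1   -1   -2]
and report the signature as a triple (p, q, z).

step 0: pivot 7 → sign +
step 1: pivot 3/7 → sign +
step 2: pivot -2 → sign −
step 3: pivot 3/2 → sign +
signature = (3, 1, 0)

Answer: (3, 1, 0)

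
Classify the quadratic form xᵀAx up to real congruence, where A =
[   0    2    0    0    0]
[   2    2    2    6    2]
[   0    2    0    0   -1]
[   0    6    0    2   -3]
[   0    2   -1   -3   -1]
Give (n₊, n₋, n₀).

Answer: (3, 2, 0)

Derivation:
step 0: pivot 2 → sign +
step 1: pivot -2 → sign −
step 2: pivot 2 → sign +
step 3: pivot -11/2 → sign −
step 4: pivot 2/11 → sign +
signature = (3, 2, 0)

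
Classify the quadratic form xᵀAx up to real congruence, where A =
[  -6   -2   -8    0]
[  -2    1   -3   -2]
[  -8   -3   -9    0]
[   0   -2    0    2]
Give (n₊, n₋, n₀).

step 0: pivot -6 → sign −
step 1: pivot 5/3 → sign +
step 2: pivot 8/5 → sign +
step 3: pivot -1/2 → sign −
signature = (2, 2, 0)

Answer: (2, 2, 0)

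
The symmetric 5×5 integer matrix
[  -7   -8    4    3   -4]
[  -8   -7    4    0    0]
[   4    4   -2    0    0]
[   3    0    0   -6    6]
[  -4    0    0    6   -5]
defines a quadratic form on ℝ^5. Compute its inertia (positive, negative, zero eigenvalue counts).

Answer: (3, 2, 0)

Derivation:
step 0: pivot -7 → sign −
step 1: pivot 15/7 → sign +
step 2: pivot 2/15 → sign +
step 3: pivot -15 → sign −
step 4: pivot 3/5 → sign +
signature = (3, 2, 0)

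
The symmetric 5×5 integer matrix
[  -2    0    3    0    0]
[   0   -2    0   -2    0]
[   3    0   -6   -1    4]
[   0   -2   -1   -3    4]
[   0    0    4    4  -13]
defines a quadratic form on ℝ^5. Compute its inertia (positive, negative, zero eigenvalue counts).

Answer: (1, 4, 0)

Derivation:
step 0: pivot -2 → sign −
step 1: pivot -2 → sign −
step 2: pivot -3/2 → sign −
step 3: pivot -1/3 → sign −
step 4: pivot 3 → sign +
signature = (1, 4, 0)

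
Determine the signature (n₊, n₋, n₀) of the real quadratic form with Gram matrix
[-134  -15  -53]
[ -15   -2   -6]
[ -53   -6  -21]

step 0: pivot -134 → sign −
step 1: pivot -43/134 → sign −
step 2: pivot -1/43 → sign −
signature = (0, 3, 0)

Answer: (0, 3, 0)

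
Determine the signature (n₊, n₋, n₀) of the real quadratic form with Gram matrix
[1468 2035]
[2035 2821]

Answer: (2, 0, 0)

Derivation:
step 0: pivot 1468 → sign +
step 1: pivot 3/1468 → sign +
signature = (2, 0, 0)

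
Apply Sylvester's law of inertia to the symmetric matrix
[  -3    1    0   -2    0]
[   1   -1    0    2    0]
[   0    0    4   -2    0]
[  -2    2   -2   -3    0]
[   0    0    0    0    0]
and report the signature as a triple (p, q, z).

Answer: (1, 2, 2)

Derivation:
step 0: pivot -3 → sign −
step 1: pivot -2/3 → sign −
step 2: pivot 4 → sign +
step 3: row/col 3 already zero → sign 0
step 4: row/col 4 already zero → sign 0
signature = (1, 2, 2)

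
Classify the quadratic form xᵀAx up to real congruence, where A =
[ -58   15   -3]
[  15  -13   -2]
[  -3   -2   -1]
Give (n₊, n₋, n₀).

Answer: (0, 2, 1)

Derivation:
step 0: pivot -58 → sign −
step 1: pivot -529/58 → sign −
step 2: row/col 2 already zero → sign 0
signature = (0, 2, 1)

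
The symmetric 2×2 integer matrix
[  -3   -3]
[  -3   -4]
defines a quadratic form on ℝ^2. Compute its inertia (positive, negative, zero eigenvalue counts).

Answer: (0, 2, 0)

Derivation:
step 0: pivot -3 → sign −
step 1: pivot -1 → sign −
signature = (0, 2, 0)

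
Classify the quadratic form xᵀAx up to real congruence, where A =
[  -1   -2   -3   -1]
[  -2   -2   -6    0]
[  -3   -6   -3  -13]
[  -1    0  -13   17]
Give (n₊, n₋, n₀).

Answer: (2, 2, 0)

Derivation:
step 0: pivot -1 → sign −
step 1: pivot 2 → sign +
step 2: pivot 6 → sign +
step 3: pivot -2/3 → sign −
signature = (2, 2, 0)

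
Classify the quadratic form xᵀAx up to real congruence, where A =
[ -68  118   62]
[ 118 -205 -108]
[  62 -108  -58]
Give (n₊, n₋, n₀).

Answer: (0, 3, 0)

Derivation:
step 0: pivot -68 → sign −
step 1: pivot -4/17 → sign −
step 2: pivot -3/4 → sign −
signature = (0, 3, 0)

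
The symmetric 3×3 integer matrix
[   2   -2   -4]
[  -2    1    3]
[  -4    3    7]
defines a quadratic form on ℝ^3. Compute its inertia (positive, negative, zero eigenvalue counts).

step 0: pivot 2 → sign +
step 1: pivot -1 → sign −
step 2: row/col 2 already zero → sign 0
signature = (1, 1, 1)

Answer: (1, 1, 1)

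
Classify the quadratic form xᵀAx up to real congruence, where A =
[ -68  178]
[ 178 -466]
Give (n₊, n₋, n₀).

Answer: (0, 2, 0)

Derivation:
step 0: pivot -68 → sign −
step 1: pivot -1/17 → sign −
signature = (0, 2, 0)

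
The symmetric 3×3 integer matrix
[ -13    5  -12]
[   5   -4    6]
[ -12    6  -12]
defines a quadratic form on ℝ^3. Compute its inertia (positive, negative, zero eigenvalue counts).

step 0: pivot -13 → sign −
step 1: pivot -27/13 → sign −
step 2: row/col 2 already zero → sign 0
signature = (0, 2, 1)

Answer: (0, 2, 1)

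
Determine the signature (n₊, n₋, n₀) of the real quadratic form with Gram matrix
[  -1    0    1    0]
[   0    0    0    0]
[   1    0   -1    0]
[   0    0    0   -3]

step 0: pivot -1 → sign −
step 1: pivot -3 → sign −
step 2: row/col 2 already zero → sign 0
step 3: row/col 3 already zero → sign 0
signature = (0, 2, 2)

Answer: (0, 2, 2)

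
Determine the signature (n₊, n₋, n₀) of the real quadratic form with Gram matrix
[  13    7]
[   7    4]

Answer: (2, 0, 0)

Derivation:
step 0: pivot 13 → sign +
step 1: pivot 3/13 → sign +
signature = (2, 0, 0)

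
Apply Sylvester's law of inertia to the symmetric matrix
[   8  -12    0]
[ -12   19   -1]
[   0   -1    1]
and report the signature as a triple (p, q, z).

Answer: (2, 0, 1)

Derivation:
step 0: pivot 8 → sign +
step 1: pivot 1 → sign +
step 2: row/col 2 already zero → sign 0
signature = (2, 0, 1)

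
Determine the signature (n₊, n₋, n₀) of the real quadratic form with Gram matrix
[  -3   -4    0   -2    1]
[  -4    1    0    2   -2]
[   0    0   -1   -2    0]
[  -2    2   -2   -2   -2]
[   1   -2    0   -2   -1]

step 0: pivot -3 → sign −
step 1: pivot 19/3 → sign +
step 2: pivot -1 → sign −
step 3: pivot -2/19 → sign −
step 4: pivot -2 → sign −
signature = (1, 4, 0)

Answer: (1, 4, 0)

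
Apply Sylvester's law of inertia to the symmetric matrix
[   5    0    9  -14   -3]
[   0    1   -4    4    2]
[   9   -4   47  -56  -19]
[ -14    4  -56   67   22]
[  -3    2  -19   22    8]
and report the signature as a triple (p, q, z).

step 0: pivot 5 → sign +
step 1: pivot 1 → sign +
step 2: pivot 74/5 → sign +
step 3: pivot -3 → sign −
step 4: pivot 3/37 → sign +
signature = (4, 1, 0)

Answer: (4, 1, 0)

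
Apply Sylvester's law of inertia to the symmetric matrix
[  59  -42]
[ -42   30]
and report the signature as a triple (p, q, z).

step 0: pivot 59 → sign +
step 1: pivot 6/59 → sign +
signature = (2, 0, 0)

Answer: (2, 0, 0)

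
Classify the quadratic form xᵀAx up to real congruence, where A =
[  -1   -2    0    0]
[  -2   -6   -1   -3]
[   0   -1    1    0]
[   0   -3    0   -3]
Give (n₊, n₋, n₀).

step 0: pivot -1 → sign −
step 1: pivot -2 → sign −
step 2: pivot 3/2 → sign +
step 3: row/col 3 already zero → sign 0
signature = (1, 2, 1)

Answer: (1, 2, 1)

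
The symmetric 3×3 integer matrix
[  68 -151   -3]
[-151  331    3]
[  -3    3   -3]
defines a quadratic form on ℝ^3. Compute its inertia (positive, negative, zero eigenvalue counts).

step 0: pivot 68 → sign +
step 1: pivot -293/68 → sign −
step 2: pivot -6/293 → sign −
signature = (1, 2, 0)

Answer: (1, 2, 0)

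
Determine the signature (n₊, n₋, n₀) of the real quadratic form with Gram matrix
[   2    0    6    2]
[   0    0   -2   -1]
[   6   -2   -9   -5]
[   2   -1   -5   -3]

Answer: (2, 2, 0)

Derivation:
step 0: pivot 2 → sign +
step 1: pivot -27 → sign −
step 2: pivot 4/27 → sign +
step 3: pivot -3/4 → sign −
signature = (2, 2, 0)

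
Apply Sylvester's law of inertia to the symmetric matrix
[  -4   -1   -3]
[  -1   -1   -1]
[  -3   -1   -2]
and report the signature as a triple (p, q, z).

Answer: (1, 2, 0)

Derivation:
step 0: pivot -4 → sign −
step 1: pivot -3/4 → sign −
step 2: pivot 1/3 → sign +
signature = (1, 2, 0)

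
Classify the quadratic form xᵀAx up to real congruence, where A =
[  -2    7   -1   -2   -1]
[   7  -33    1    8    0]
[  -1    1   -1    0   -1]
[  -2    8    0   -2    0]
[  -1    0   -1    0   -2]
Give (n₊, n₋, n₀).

step 0: pivot -2 → sign −
step 1: pivot -17/2 → sign −
step 2: pivot 4/17 → sign +
step 3: pivot -2 → sign −
step 4: pivot -3/4 → sign −
signature = (1, 4, 0)

Answer: (1, 4, 0)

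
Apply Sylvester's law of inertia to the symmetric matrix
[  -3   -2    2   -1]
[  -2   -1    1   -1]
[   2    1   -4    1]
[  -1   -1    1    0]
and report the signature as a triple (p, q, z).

step 0: pivot -3 → sign −
step 1: pivot 1/3 → sign +
step 2: pivot -3 → sign −
step 3: row/col 3 already zero → sign 0
signature = (1, 2, 1)

Answer: (1, 2, 1)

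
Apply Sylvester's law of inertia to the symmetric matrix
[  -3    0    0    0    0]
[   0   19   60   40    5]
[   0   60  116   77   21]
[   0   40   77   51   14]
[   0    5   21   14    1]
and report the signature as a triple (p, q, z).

step 0: pivot -3 → sign −
step 1: pivot 19 → sign +
step 2: pivot -1396/19 → sign −
step 3: pivot -153/1396 → sign −
step 4: pivot 1/17 → sign +
signature = (2, 3, 0)

Answer: (2, 3, 0)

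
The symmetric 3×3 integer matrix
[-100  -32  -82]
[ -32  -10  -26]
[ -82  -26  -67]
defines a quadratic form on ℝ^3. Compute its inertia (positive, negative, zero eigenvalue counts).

step 0: pivot -100 → sign −
step 1: pivot 6/25 → sign +
step 2: row/col 2 already zero → sign 0
signature = (1, 1, 1)

Answer: (1, 1, 1)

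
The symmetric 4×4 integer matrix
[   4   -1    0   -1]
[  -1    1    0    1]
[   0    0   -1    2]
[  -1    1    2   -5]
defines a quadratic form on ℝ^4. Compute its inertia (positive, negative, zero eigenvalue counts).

step 0: pivot 4 → sign +
step 1: pivot 3/4 → sign +
step 2: pivot -1 → sign −
step 3: pivot -2 → sign −
signature = (2, 2, 0)

Answer: (2, 2, 0)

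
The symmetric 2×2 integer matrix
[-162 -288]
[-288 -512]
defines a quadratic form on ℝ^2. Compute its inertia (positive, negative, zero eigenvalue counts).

step 0: pivot -162 → sign −
step 1: row/col 1 already zero → sign 0
signature = (0, 1, 1)

Answer: (0, 1, 1)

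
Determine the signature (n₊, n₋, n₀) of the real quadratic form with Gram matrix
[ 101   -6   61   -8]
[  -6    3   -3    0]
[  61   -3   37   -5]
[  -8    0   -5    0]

step 0: pivot 101 → sign +
step 1: pivot 267/101 → sign +
step 2: pivot 1/89 → sign +
step 3: pivot -1 → sign −
signature = (3, 1, 0)

Answer: (3, 1, 0)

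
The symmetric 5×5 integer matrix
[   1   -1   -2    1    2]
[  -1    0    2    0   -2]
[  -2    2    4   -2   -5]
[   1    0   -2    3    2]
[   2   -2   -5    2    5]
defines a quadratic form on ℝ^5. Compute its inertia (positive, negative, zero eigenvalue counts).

Answer: (3, 2, 0)

Derivation:
step 0: pivot 1 → sign +
step 1: pivot -1 → sign −
step 2: pivot 3 → sign +
step 3: pivot 1 → sign +
step 4: pivot -1 → sign −
signature = (3, 2, 0)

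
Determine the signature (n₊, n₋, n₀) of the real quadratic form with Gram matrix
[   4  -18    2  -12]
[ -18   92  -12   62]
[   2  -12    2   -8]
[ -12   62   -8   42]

step 0: pivot 4 → sign +
step 1: pivot 11 → sign +
step 2: pivot 2/11 → sign +
step 3: row/col 3 already zero → sign 0
signature = (3, 0, 1)

Answer: (3, 0, 1)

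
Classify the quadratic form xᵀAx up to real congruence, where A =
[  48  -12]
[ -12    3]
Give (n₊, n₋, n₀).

step 0: pivot 48 → sign +
step 1: row/col 1 already zero → sign 0
signature = (1, 0, 1)

Answer: (1, 0, 1)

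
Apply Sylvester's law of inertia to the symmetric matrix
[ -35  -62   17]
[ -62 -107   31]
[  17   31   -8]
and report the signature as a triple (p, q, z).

step 0: pivot -35 → sign −
step 1: pivot 99/35 → sign +
step 2: pivot -2/99 → sign −
signature = (1, 2, 0)

Answer: (1, 2, 0)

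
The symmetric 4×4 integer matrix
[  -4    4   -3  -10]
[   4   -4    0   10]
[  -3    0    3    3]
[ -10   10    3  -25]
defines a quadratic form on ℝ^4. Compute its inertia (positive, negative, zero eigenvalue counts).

Answer: (1, 2, 1)

Derivation:
step 0: pivot -4 → sign −
step 1: pivot 21/4 → sign +
step 2: pivot -12/7 → sign −
step 3: row/col 3 already zero → sign 0
signature = (1, 2, 1)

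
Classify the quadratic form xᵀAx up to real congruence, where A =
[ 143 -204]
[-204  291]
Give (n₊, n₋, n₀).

step 0: pivot 143 → sign +
step 1: pivot -3/143 → sign −
signature = (1, 1, 0)

Answer: (1, 1, 0)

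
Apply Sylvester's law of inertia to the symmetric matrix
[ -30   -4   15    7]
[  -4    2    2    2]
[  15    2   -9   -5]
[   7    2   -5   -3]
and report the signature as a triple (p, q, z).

Answer: (1, 3, 0)

Derivation:
step 0: pivot -30 → sign −
step 1: pivot 38/15 → sign +
step 2: pivot -3/2 → sign −
step 3: pivot -6/19 → sign −
signature = (1, 3, 0)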